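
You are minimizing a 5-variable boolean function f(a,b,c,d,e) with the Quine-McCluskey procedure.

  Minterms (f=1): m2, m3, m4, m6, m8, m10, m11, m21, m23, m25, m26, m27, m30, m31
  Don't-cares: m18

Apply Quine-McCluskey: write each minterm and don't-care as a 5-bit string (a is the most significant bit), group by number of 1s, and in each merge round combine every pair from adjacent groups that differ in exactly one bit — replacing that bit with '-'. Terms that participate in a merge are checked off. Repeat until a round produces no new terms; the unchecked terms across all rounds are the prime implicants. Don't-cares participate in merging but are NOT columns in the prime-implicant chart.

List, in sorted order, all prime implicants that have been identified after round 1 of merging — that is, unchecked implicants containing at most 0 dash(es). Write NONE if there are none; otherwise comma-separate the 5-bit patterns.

[col 0] 00010*, 00011*, 00100*, 00110*, 01000*, 01010*, 01011*, 10010*, 10101*, 10111*, 11001*, 11010*, 11011*, 11110*, 11111*
[col 1] -0010*, -1010*, -1011*, 0-010*, 0-011*, 00-10, 0001-*, 001-0, 010-0, 0101-*, 1-010*, 1-111, 101-1, 11-10*, 11-11*, 110-1, 1101-*, 1111-*
[col 2] --010, -101-, 0-01-, 11-1-
Prime implicants: --010, -101-, 0-01-, 00-10, 001-0, 010-0, 1-111, 101-1, 11-1-, 110-1

NONE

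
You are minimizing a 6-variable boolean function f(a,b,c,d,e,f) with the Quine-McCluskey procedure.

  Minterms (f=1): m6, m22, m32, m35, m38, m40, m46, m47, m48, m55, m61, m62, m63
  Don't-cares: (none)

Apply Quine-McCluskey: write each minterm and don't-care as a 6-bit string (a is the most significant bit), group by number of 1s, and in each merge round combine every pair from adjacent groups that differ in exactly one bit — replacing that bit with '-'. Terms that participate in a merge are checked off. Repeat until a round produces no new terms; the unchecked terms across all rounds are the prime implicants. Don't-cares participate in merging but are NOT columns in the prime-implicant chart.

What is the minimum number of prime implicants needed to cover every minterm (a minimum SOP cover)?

[col 0] 000110*, 010110*, 100000*, 100011, 100110*, 101000*, 101110*, 101111*, 110000*, 110111*, 111101*, 111110*, 111111*
[col 1] -00110, 0-0110, 1-0000, 1-1110*, 1-1111*, 10-000, 10-110, 10111-*, 11-111, 1111-1, 11111-*
[col 2] 1-111-
Prime implicants: -00110, 0-0110, 1-0000, 1-111-, 10-000, 10-110, 100011, 11-111, 1111-1
PI chart (minterm → PIs covering it):
  6 | -00110,0-0110
  22 | 0-0110  (sole → essential)
  32 | 1-0000,10-000
  35 | 100011  (sole → essential)
  38 | -00110,10-110
  40 | 10-000  (sole → essential)
  46 | 1-111-,10-110
  47 | 1-111-  (sole → essential)
  48 | 1-0000  (sole → essential)
  55 | 11-111  (sole → essential)
  61 | 1111-1  (sole → essential)
  62 | 1-111-  (sole → essential)
  63 | 1-111-,11-111,1111-1
Essential prime implicants: 0-0110, 1-0000, 1-111-, 10-000, 100011, 11-111, 1111-1
Petrick residual → -00110
Minimum SOP uses 8 PIs: b'c'def' + a'c'def' + ac'd'e'f' + acde + ab'd'e'f' + ab'c'd'ef + abdef + abcdf

8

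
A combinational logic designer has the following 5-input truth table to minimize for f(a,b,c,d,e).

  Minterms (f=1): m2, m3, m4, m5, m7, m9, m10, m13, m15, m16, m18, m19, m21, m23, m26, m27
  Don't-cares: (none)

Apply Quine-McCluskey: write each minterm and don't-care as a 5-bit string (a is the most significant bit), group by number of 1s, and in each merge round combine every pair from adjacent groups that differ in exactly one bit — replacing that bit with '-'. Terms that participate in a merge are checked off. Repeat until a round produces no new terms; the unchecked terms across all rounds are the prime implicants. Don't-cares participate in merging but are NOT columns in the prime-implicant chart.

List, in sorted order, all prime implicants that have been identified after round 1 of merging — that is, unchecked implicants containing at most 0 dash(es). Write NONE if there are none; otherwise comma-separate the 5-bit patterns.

NONE

[col 0] 00010*, 00011*, 00100*, 00101*, 00111*, 01001*, 01010*, 01101*, 01111*, 10000*, 10010*, 10011*, 10101*, 10111*, 11010*, 11011*
[col 1] -0010*, -0011*, -0101*, -0111*, -1010*, 0-010*, 0-101*, 0-111*, 00-11*, 0001-*, 001-1*, 0010-, 01-01, 011-1*, 1-010*, 1-011*, 10-11*, 100-0, 1001-*, 101-1*, 1101-*
[col 2] --010, -0-11, -001-, -01-1, 0-1-1, 1-01-
Prime implicants: --010, -0-11, -001-, -01-1, 0-1-1, 0010-, 01-01, 1-01-, 100-0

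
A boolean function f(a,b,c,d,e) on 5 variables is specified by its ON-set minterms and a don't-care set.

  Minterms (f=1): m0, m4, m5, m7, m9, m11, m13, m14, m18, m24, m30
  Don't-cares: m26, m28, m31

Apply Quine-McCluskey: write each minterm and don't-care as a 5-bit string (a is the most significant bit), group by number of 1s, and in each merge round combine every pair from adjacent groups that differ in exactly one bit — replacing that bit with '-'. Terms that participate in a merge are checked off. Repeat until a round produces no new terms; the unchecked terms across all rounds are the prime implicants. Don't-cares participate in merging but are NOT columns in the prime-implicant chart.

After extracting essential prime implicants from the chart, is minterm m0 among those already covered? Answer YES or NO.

YES

[col 0] 00000*, 00100*, 00101*, 00111*, 01001*, 01011*, 01101*, 01110*, 10010*, 11000*, 11010*, 11100*, 11110*, 11111*
[col 1] -1110, 0-101, 00-00, 001-1, 0010-, 01-01, 010-1, 1-010, 11-00*, 11-10*, 110-0*, 111-0*, 1111-
[col 2] 11--0
Prime implicants: -1110, 0-101, 00-00, 001-1, 0010-, 01-01, 010-1, 1-010, 11--0, 1111-
PI chart (minterm → PIs covering it):
  0 | 00-00  (sole → essential)
  4 | 00-00,0010-
  5 | 0-101,001-1,0010-
  7 | 001-1  (sole → essential)
  9 | 01-01,010-1
  11 | 010-1  (sole → essential)
  13 | 0-101,01-01
  14 | -1110  (sole → essential)
  18 | 1-010  (sole → essential)
  24 | 11--0  (sole → essential)
  30 | -1110,11--0,1111-
Essential prime implicants: -1110, 00-00, 001-1, 010-1, 1-010, 11--0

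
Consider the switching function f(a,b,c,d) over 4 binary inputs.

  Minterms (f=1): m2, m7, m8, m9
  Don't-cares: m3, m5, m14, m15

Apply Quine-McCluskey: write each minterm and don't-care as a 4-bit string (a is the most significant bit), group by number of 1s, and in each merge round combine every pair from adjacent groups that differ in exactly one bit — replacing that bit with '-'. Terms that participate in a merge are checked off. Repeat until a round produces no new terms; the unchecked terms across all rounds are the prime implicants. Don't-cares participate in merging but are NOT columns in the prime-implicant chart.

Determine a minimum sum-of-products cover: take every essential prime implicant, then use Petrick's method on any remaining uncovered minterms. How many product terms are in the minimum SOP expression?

3

[col 0] 0010*, 0011*, 0101*, 0111*, 1000*, 1001*, 1110*, 1111*
[col 1] -111, 0-11, 001-, 01-1, 100-, 111-
Prime implicants: -111, 0-11, 001-, 01-1, 100-, 111-
PI chart (minterm → PIs covering it):
  2 | 001-  (sole → essential)
  7 | -111,0-11,01-1
  8 | 100-  (sole → essential)
  9 | 100-  (sole → essential)
Essential prime implicants: 001-, 100-
Petrick residual → -111
Minimum SOP uses 3 PIs: bcd + a'b'c + ab'c'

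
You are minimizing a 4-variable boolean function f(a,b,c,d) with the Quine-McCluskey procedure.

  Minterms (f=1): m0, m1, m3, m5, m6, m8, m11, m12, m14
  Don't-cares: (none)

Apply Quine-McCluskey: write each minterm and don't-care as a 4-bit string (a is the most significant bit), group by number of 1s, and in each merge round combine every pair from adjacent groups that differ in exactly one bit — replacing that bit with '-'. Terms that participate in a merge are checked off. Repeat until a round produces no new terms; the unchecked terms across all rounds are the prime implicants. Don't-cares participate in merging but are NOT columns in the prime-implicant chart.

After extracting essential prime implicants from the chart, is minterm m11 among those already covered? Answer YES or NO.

[col 0] 0000*, 0001*, 0011*, 0101*, 0110*, 1000*, 1011*, 1100*, 1110*
[col 1] -000, -011, -110, 0-01, 00-1, 000-, 1-00, 11-0
Prime implicants: -000, -011, -110, 0-01, 00-1, 000-, 1-00, 11-0
PI chart (minterm → PIs covering it):
  0 | -000,000-
  1 | 0-01,00-1,000-
  3 | -011,00-1
  5 | 0-01  (sole → essential)
  6 | -110  (sole → essential)
  8 | -000,1-00
  11 | -011  (sole → essential)
  12 | 1-00,11-0
  14 | -110,11-0
Essential prime implicants: -011, -110, 0-01

YES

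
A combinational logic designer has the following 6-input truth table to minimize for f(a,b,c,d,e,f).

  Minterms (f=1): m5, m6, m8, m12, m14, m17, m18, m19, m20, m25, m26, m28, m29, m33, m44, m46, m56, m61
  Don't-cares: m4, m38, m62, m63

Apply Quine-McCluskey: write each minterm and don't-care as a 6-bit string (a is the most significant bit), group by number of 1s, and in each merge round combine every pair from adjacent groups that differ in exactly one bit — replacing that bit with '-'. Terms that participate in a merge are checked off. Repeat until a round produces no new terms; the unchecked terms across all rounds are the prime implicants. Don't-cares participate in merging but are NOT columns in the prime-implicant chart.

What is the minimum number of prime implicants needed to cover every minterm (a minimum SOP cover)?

11

Round 0: 000100✓ 000101✓ 000110✓ 001000✓ 001100✓ 001110✓ 010001✓ 010010✓ 010011✓ 010100✓ 011001✓ 011010✓ 011100✓ 011101✓ 100001 100110✓ 101100✓ 101110✓ 111000 111101✓ 111110✓ 111111✓
Round 1: -00110✓ -01100✓ -01110✓ -11101 0-0100✓ 0-1100✓ 00-100✓ 00-110✓ 0001-0✓ 00010- 001-00 0011-0✓ 01-001 01-010 01-100✓ 0100-1 01001- 011-01 01110- 1-1110 10-110✓ 1011-0✓ 1111-1 11111-
Round 2: -0-110 -011-0 0--100 00-1-0
PIs = {-0-110, -011-0, -11101, 0--100, 00-1-0, 00010-, 001-00, 01-001, 01-010, 0100-1, 01001-, 011-01, 01110-, 1-1110, 100001, 111000, 1111-1, 11111-}
Coverage chart:
  m5: 00010- ←essential
  m6: -0-110,00-1-0
  m8: 001-00 ←essential
  m12: -011-0,0--100,00-1-0,001-00
  m14: -0-110,-011-0,00-1-0
  m17: 01-001,0100-1
  m18: 01-010,01001-
  m19: 0100-1,01001-
  m20: 0--100 ←essential
  m25: 01-001,011-01
  m26: 01-010 ←essential
  m28: 0--100,01110-
  m29: -11101,011-01,01110-
  m33: 100001 ←essential
  m44: -011-0 ←essential
  m46: -0-110,-011-0,1-1110
  m56: 111000 ←essential
  m61: -11101,1111-1
Essential: -011-0, 0--100, 00010-, 001-00, 01-010, 100001, 111000
Petrick residual → -0-110, -11101, 01-001, 0100-1
Min cover (11 terms): b'def' + b'cdf' + bcde'f + a'de'f' + a'b'c'de' + a'b'ce'f' + a'bd'e'f + a'bd'ef' + a'bc'd'f + ab'c'd'e'f + abcd'e'f'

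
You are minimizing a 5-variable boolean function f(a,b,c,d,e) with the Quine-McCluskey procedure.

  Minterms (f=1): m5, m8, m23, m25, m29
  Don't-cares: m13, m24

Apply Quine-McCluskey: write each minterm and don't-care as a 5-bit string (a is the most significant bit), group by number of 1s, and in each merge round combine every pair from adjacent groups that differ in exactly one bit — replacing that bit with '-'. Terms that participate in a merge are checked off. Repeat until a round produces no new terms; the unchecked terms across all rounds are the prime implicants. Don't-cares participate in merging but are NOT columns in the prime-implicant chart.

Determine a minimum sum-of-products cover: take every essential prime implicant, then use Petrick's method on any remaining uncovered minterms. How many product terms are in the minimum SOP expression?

Round 0: 00101✓ 01000✓ 01101✓ 10111 11000✓ 11001✓ 11101✓
Round 1: -1000 -1101 0-101 11-01 1100-
PIs = {-1000, -1101, 0-101, 10111, 11-01, 1100-}
Coverage chart:
  m5: 0-101 ←essential
  m8: -1000 ←essential
  m23: 10111 ←essential
  m25: 11-01,1100-
  m29: -1101,11-01
Essential: -1000, 0-101, 10111
Petrick residual → 11-01
Min cover (4 terms): bc'd'e' + a'cd'e + ab'cde + abd'e

4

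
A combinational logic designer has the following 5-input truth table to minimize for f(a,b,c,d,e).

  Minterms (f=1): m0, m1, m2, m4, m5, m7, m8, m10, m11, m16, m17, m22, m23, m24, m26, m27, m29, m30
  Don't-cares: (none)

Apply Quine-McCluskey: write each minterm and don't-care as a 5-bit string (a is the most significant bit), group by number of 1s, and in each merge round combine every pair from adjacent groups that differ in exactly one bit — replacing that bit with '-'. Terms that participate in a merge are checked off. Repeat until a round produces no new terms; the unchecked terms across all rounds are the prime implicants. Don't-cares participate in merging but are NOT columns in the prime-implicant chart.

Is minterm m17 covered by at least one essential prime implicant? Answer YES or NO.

YES

Round 0: 00000✓ 00001✓ 00010✓ 00100✓ 00101✓ 00111✓ 01000✓ 01010✓ 01011✓ 10000✓ 10001✓ 10110✓ 10111✓ 11000✓ 11010✓ 11011✓ 11101 11110✓
Round 1: -0000✓ -0001✓ -0111 -1000✓ -1010✓ -1011✓ 0-000✓ 0-010✓ 00-00✓ 00-01✓ 000-0✓ 0000-✓ 001-1 0010-✓ 010-0✓ 0101-✓ 1-000✓ 1-110 1000-✓ 1011- 11-10 110-0✓ 1101-✓
Round 2: --000 -000- -10-0 -101- 0-0-0 00-0-
PIs = {--000, -000-, -0111, -10-0, -101-, 0-0-0, 00-0-, 001-1, 1-110, 1011-, 11-10, 11101}
Coverage chart:
  m0: --000,-000-,0-0-0,00-0-
  m1: -000-,00-0-
  m2: 0-0-0 ←essential
  m4: 00-0- ←essential
  m5: 00-0-,001-1
  m7: -0111,001-1
  m8: --000,-10-0,0-0-0
  m10: -10-0,-101-,0-0-0
  m11: -101- ←essential
  m16: --000,-000-
  m17: -000- ←essential
  m22: 1-110,1011-
  m23: -0111,1011-
  m24: --000,-10-0
  m26: -10-0,-101-,11-10
  m27: -101- ←essential
  m29: 11101 ←essential
  m30: 1-110,11-10
Essential: -000-, -101-, 0-0-0, 00-0-, 11101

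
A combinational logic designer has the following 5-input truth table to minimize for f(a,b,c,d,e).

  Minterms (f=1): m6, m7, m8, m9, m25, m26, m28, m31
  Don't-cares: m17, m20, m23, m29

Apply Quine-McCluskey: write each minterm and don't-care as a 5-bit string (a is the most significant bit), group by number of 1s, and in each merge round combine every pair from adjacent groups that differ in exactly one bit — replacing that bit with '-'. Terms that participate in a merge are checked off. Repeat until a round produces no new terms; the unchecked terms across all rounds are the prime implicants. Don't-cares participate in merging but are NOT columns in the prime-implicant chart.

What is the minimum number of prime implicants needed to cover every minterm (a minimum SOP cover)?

Round 0: 00110✓ 00111✓ 01000✓ 01001✓ 10001✓ 10100✓ 10111✓ 11001✓ 11010 11100✓ 11101✓ 11111✓
Round 1: -0111 -1001 0011- 0100- 1-001 1-100 1-111 11-01 111-1 1110-
PIs = {-0111, -1001, 0011-, 0100-, 1-001, 1-100, 1-111, 11-01, 11010, 111-1, 1110-}
Coverage chart:
  m6: 0011- ←essential
  m7: -0111,0011-
  m8: 0100- ←essential
  m9: -1001,0100-
  m25: -1001,1-001,11-01
  m26: 11010 ←essential
  m28: 1-100,1110-
  m31: 1-111,111-1
Essential: 0011-, 0100-, 11010
Petrick residual → -1001, 1-100, 1-111
Min cover (6 terms): bc'd'e + a'b'cd + a'bc'd' + acd'e' + acde + abc'de'

6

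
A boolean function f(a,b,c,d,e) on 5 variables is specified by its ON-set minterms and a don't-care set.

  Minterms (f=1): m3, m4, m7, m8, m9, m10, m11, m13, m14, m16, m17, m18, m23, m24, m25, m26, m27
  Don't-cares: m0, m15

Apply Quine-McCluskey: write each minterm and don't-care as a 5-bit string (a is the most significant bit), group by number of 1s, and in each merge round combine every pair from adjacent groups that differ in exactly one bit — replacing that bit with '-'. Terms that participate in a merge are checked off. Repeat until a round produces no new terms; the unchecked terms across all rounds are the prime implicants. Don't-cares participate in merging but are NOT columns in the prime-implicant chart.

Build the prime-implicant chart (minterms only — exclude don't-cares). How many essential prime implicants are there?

[col 0] 00000*, 00011*, 00100*, 00111*, 01000*, 01001*, 01010*, 01011*, 01101*, 01110*, 01111*, 10000*, 10001*, 10010*, 10111*, 11000*, 11001*, 11010*, 11011*
[col 1] -0000*, -0111, -1000*, -1001*, -1010*, -1011*, 0-000*, 0-011*, 0-111*, 00-00, 00-11*, 01-01*, 01-10*, 01-11*, 010-0*, 010-1*, 0100-*, 0101-*, 011-1*, 0111-*, 1-000*, 1-001*, 1-010*, 100-0*, 1000-*, 110-0*, 110-1*, 1100-*, 1101-*
[col 2] --000, -10-0*, -10-1*, -100-*, -101-*, 0--11, 01--1, 01-1-, 010--*, 1-0-0, 1-00-, 110--*
[col 3] -10--
Prime implicants: --000, -0111, -10--, 0--11, 00-00, 01--1, 01-1-, 1-0-0, 1-00-
PI chart (minterm → PIs covering it):
  3 | 0--11  (sole → essential)
  4 | 00-00  (sole → essential)
  7 | -0111,0--11
  8 | --000,-10--
  9 | -10--,01--1
  10 | -10--,01-1-
  11 | -10--,0--11,01--1,01-1-
  13 | 01--1  (sole → essential)
  14 | 01-1-  (sole → essential)
  16 | --000,1-0-0,1-00-
  17 | 1-00-  (sole → essential)
  18 | 1-0-0  (sole → essential)
  23 | -0111  (sole → essential)
  24 | --000,-10--,1-0-0,1-00-
  25 | -10--,1-00-
  26 | -10--,1-0-0
  27 | -10--  (sole → essential)
Essential prime implicants: -0111, -10--, 0--11, 00-00, 01--1, 01-1-, 1-0-0, 1-00-

8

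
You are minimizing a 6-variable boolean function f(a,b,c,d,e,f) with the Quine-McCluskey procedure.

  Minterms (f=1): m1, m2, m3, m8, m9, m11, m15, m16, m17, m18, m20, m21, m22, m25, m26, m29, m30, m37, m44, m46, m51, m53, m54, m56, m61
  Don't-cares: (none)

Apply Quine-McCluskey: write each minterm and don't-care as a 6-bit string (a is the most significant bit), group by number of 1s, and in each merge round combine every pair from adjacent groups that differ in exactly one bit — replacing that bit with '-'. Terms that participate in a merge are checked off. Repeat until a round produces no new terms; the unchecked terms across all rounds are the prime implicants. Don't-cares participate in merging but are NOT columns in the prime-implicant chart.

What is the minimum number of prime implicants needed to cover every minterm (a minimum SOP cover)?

[col 0] 000001*, 000010*, 000011*, 001000*, 001001*, 001011*, 001111*, 010000*, 010001*, 010010*, 010100*, 010101*, 010110*, 011001*, 011010*, 011101*, 011110*, 100101*, 101100*, 101110*, 110011, 110101*, 110110*, 111000, 111101*
[col 1] -10101*, -10110, -11101*, 0-0001*, 0-0010, 0-1001*, 00-001*, 00-011*, 0000-1*, 00001-, 001-11, 0010-1*, 00100-, 01-001*, 01-010*, 01-101*, 01-110*, 010-00*, 010-01*, 010-10*, 0100-0*, 01000-*, 0101-0*, 01010-*, 011-01*, 011-10*, 1-0101, 1011-0, 11-101*
[col 2] -1-101, 0--001, 00-0-1, 01--01, 01--10, 010--0, 010-0-
Prime implicants: -1-101, -10110, 0--001, 0-0010, 00-0-1, 00001-, 001-11, 00100-, 01--01, 01--10, 010--0, 010-0-, 1-0101, 1011-0, 110011, 111000
PI chart (minterm → PIs covering it):
  1 | 0--001,00-0-1
  2 | 0-0010,00001-
  3 | 00-0-1,00001-
  8 | 00100-  (sole → essential)
  9 | 0--001,00-0-1,00100-
  11 | 00-0-1,001-11
  15 | 001-11  (sole → essential)
  16 | 010--0,010-0-
  17 | 0--001,01--01,010-0-
  18 | 0-0010,01--10,010--0
  20 | 010--0,010-0-
  21 | -1-101,01--01,010-0-
  22 | -10110,01--10,010--0
  25 | 0--001,01--01
  26 | 01--10  (sole → essential)
  29 | -1-101,01--01
  30 | 01--10  (sole → essential)
  37 | 1-0101  (sole → essential)
  44 | 1011-0  (sole → essential)
  46 | 1011-0  (sole → essential)
  51 | 110011  (sole → essential)
  53 | -1-101,1-0101
  54 | -10110  (sole → essential)
  56 | 111000  (sole → essential)
  61 | -1-101  (sole → essential)
Essential prime implicants: -1-101, -10110, 001-11, 00100-, 01--10, 1-0101, 1011-0, 110011, 111000
Petrick residual → 0--001, 00001-, 010--0
Minimum SOP uses 12 PIs: bde'f + bc'def' + a'd'e'f + a'b'c'd'e + a'b'cef + a'b'cd'e' + a'bef' + a'bc'f' + ac'de'f + ab'cdf' + abc'd'ef + abcd'e'f'

12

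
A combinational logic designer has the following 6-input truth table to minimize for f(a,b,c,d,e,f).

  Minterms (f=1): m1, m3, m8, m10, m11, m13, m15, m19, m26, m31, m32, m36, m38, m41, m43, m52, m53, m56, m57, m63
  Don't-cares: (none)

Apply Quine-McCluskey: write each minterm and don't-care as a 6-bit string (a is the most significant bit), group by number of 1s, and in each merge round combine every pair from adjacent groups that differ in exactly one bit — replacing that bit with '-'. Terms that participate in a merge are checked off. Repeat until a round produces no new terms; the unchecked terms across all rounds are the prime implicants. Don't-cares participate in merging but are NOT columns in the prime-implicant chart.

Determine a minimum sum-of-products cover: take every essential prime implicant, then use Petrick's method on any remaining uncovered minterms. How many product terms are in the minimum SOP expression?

size-2^0 implicants → 000001(✓)  000011(✓)  001000(✓)  001010(✓)  001011(✓)  001101(✓)  001111(✓)  010011(✓)  011010(✓)  011111(✓)  100000(✓)  100100(✓)  100110(✓)  101001(✓)  101011(✓)  110100(✓)  110101(✓)  111000(✓)  111001(✓)  111111(✓)
size-2^1 implicants → -01011  -11111  0-0011  0-1010  0-1111  00-011  0000-1  001-11  0010-0  00101-  0011-1  1-0100  1-1001  100-00  1001-0  1010-1  11010-  11100-
Unchecked terms (primes): -01011, -11111, 0-0011, 0-1010, 0-1111, 00-011, 0000-1, 001-11, 0010-0, 00101-, 0011-1, 1-0100, 1-1001, 100-00, 1001-0, 1010-1, 11010-, 11100-
Minterm coverage:
  m1 ⊆ 0000-1 [E]
  m3 ⊆ 0-0011,00-011,0000-1
  m8 ⊆ 0010-0 [E]
  m10 ⊆ 0-1010,0010-0,00101-
  m11 ⊆ -01011,00-011,001-11,00101-
  m13 ⊆ 0011-1 [E]
  m15 ⊆ 0-1111,001-11,0011-1
  m19 ⊆ 0-0011 [E]
  m26 ⊆ 0-1010 [E]
  m31 ⊆ -11111,0-1111
  m32 ⊆ 100-00 [E]
  m36 ⊆ 1-0100,100-00,1001-0
  m38 ⊆ 1001-0 [E]
  m41 ⊆ 1-1001,1010-1
  m43 ⊆ -01011,1010-1
  m52 ⊆ 1-0100,11010-
  m53 ⊆ 11010- [E]
  m56 ⊆ 11100- [E]
  m57 ⊆ 1-1001,11100-
  m63 ⊆ -11111 [E]
E = {-11111, 0-0011, 0-1010, 0000-1, 0010-0, 0011-1, 100-00, 1001-0, 11010-, 11100-}
Petrick residual → -01011, 1-1001
Cover = b'cd'ef + bcdef + a'c'd'ef + a'cd'ef' + a'b'c'd'f + a'b'cd'f' + a'b'cdf + acd'e'f + ab'c'e'f' + ab'c'df' + abc'de' + abcd'e'  |cover|=12

12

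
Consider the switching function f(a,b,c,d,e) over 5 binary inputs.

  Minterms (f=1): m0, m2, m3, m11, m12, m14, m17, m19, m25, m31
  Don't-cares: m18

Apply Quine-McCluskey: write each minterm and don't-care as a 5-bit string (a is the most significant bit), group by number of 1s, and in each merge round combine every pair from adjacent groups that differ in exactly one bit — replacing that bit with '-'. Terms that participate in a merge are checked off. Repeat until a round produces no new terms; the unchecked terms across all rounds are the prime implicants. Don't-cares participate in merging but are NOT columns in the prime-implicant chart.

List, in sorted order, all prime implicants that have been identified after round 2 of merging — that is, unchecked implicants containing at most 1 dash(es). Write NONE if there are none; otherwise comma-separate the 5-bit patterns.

size-2^0 implicants → 00000(✓)  00010(✓)  00011(✓)  01011(✓)  01100(✓)  01110(✓)  10001(✓)  10010(✓)  10011(✓)  11001(✓)  11111
size-2^1 implicants → -0010(✓)  -0011(✓)  0-011  000-0  0001-(✓)  011-0  1-001  100-1  1001-(✓)
size-2^2 implicants → -001-
Unchecked terms (primes): -001-, 0-011, 000-0, 011-0, 1-001, 100-1, 11111

0-011, 000-0, 011-0, 1-001, 100-1, 11111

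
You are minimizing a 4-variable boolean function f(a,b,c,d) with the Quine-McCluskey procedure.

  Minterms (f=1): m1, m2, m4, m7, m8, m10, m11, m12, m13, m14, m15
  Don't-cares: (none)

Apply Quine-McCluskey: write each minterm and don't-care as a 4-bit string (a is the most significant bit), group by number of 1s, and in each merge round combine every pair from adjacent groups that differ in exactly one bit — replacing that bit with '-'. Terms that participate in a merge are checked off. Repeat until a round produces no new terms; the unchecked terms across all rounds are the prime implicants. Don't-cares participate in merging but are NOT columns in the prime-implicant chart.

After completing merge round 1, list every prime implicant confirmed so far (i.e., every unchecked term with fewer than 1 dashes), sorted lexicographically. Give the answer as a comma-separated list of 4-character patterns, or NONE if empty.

0001

size-2^0 implicants → 0001  0010(✓)  0100(✓)  0111(✓)  1000(✓)  1010(✓)  1011(✓)  1100(✓)  1101(✓)  1110(✓)  1111(✓)
size-2^1 implicants → -010  -100  -111  1-00(✓)  1-10(✓)  1-11(✓)  10-0(✓)  101-(✓)  11-0(✓)  11-1(✓)  110-(✓)  111-(✓)
size-2^2 implicants → 1--0  1-1-  11--
Unchecked terms (primes): -010, -100, -111, 0001, 1--0, 1-1-, 11--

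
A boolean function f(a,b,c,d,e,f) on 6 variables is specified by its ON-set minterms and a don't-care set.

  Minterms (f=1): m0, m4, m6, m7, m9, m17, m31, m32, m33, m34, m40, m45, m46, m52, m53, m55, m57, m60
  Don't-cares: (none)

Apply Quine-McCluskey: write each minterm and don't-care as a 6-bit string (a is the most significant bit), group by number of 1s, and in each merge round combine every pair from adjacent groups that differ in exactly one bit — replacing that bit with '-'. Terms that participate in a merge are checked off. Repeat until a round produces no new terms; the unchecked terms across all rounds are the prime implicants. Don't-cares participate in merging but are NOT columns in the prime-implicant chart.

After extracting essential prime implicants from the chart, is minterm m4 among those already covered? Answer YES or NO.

NO

Round 0: 000000✓ 000100✓ 000110✓ 000111✓ 001001 010001 011111 100000✓ 100001✓ 100010✓ 101000✓ 101101 101110 110100✓ 110101✓ 110111✓ 111001 111100✓
Round 1: -00000 000-00 0001-0 00011- 10-000 1000-0 10000- 11-100 1101-1 11010-
PIs = {-00000, 000-00, 0001-0, 00011-, 001001, 010001, 011111, 10-000, 1000-0, 10000-, 101101, 101110, 11-100, 1101-1, 11010-, 111001}
Coverage chart:
  m0: -00000,000-00
  m4: 000-00,0001-0
  m6: 0001-0,00011-
  m7: 00011- ←essential
  m9: 001001 ←essential
  m17: 010001 ←essential
  m31: 011111 ←essential
  m32: -00000,10-000,1000-0,10000-
  m33: 10000- ←essential
  m34: 1000-0 ←essential
  m40: 10-000 ←essential
  m45: 101101 ←essential
  m46: 101110 ←essential
  m52: 11-100,11010-
  m53: 1101-1,11010-
  m55: 1101-1 ←essential
  m57: 111001 ←essential
  m60: 11-100 ←essential
Essential: 00011-, 001001, 010001, 011111, 10-000, 1000-0, 10000-, 101101, 101110, 11-100, 1101-1, 111001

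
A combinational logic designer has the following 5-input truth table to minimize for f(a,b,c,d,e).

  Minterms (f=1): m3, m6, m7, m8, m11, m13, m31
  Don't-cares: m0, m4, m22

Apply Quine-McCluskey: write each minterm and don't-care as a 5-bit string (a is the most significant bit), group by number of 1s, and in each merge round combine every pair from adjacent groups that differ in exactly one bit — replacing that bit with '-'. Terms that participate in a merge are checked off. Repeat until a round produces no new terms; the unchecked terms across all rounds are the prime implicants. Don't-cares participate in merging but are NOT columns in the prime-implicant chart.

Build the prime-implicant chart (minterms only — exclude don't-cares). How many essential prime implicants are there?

Round 0: 00000✓ 00011✓ 00100✓ 00110✓ 00111✓ 01000✓ 01011✓ 01101 10110✓ 11111
Round 1: -0110 0-000 0-011 00-00 00-11 001-0 0011-
PIs = {-0110, 0-000, 0-011, 00-00, 00-11, 001-0, 0011-, 01101, 11111}
Coverage chart:
  m3: 0-011,00-11
  m6: -0110,001-0,0011-
  m7: 00-11,0011-
  m8: 0-000 ←essential
  m11: 0-011 ←essential
  m13: 01101 ←essential
  m31: 11111 ←essential
Essential: 0-000, 0-011, 01101, 11111

4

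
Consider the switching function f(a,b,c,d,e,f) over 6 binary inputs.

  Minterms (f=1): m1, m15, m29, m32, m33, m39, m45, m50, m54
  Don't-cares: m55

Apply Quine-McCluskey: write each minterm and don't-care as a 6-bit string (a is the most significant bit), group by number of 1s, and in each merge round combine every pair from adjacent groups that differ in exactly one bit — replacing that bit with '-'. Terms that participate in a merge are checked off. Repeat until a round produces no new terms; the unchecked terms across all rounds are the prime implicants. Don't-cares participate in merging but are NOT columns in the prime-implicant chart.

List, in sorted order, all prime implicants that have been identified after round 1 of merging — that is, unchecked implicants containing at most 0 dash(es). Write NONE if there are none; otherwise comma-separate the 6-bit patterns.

001111, 011101, 101101

[col 0] 000001*, 001111, 011101, 100000*, 100001*, 100111*, 101101, 110010*, 110110*, 110111*
[col 1] -00001, 1-0111, 10000-, 110-10, 11011-
Prime implicants: -00001, 001111, 011101, 1-0111, 10000-, 101101, 110-10, 11011-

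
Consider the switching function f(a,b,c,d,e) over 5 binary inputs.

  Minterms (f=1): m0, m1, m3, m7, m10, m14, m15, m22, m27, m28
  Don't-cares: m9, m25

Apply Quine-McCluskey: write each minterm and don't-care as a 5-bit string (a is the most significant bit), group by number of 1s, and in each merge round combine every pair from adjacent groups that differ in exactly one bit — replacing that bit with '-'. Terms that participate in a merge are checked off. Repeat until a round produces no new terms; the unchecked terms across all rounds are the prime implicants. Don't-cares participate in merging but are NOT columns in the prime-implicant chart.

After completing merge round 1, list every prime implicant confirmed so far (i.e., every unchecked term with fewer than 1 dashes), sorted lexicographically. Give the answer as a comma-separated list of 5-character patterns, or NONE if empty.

10110, 11100

Round 0: 00000✓ 00001✓ 00011✓ 00111✓ 01001✓ 01010✓ 01110✓ 01111✓ 10110 11001✓ 11011✓ 11100
Round 1: -1001 0-001 0-111 00-11 000-1 0000- 01-10 0111- 110-1
PIs = {-1001, 0-001, 0-111, 00-11, 000-1, 0000-, 01-10, 0111-, 10110, 110-1, 11100}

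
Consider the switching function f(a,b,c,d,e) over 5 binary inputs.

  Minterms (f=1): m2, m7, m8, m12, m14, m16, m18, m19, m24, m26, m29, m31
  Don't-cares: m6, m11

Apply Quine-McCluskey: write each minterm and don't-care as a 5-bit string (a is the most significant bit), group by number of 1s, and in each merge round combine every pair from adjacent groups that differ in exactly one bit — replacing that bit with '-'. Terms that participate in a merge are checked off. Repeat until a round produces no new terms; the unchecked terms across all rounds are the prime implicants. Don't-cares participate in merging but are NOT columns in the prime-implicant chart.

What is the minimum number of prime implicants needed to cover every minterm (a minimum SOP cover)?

size-2^0 implicants → 00010(✓)  00110(✓)  00111(✓)  01000(✓)  01011  01100(✓)  01110(✓)  10000(✓)  10010(✓)  10011(✓)  11000(✓)  11010(✓)  11101(✓)  11111(✓)
size-2^1 implicants → -0010  -1000  0-110  00-10  0011-  01-00  011-0  1-000(✓)  1-010(✓)  100-0(✓)  1001-  110-0(✓)  111-1
size-2^2 implicants → 1-0-0
Unchecked terms (primes): -0010, -1000, 0-110, 00-10, 0011-, 01-00, 01011, 011-0, 1-0-0, 1001-, 111-1
Minterm coverage:
  m2 ⊆ -0010,00-10
  m7 ⊆ 0011- [E]
  m8 ⊆ -1000,01-00
  m12 ⊆ 01-00,011-0
  m14 ⊆ 0-110,011-0
  m16 ⊆ 1-0-0 [E]
  m18 ⊆ -0010,1-0-0,1001-
  m19 ⊆ 1001- [E]
  m24 ⊆ -1000,1-0-0
  m26 ⊆ 1-0-0 [E]
  m29 ⊆ 111-1 [E]
  m31 ⊆ 111-1 [E]
E = {0011-, 1-0-0, 1001-, 111-1}
Petrick residual → -0010, -1000, 011-0
Cover = b'c'de' + bc'd'e' + a'b'cd + a'bce' + ac'e' + ab'c'd + abce  |cover|=7

7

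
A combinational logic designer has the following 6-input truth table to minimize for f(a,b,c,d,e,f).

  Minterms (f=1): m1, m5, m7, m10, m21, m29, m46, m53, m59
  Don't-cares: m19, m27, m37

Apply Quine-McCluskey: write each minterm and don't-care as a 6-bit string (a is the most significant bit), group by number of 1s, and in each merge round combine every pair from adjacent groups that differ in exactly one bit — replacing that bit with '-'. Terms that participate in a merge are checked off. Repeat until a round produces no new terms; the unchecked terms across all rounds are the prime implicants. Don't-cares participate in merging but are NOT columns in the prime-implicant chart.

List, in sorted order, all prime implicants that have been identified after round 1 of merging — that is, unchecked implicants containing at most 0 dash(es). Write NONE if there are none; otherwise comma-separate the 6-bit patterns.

001010, 101110

size-2^0 implicants → 000001(✓)  000101(✓)  000111(✓)  001010  010011(✓)  010101(✓)  011011(✓)  011101(✓)  100101(✓)  101110  110101(✓)  111011(✓)
size-2^1 implicants → -00101(✓)  -10101(✓)  -11011  0-0101(✓)  000-01  0001-1  01-011  01-101  1-0101(✓)
size-2^2 implicants → --0101
Unchecked terms (primes): --0101, -11011, 000-01, 0001-1, 001010, 01-011, 01-101, 101110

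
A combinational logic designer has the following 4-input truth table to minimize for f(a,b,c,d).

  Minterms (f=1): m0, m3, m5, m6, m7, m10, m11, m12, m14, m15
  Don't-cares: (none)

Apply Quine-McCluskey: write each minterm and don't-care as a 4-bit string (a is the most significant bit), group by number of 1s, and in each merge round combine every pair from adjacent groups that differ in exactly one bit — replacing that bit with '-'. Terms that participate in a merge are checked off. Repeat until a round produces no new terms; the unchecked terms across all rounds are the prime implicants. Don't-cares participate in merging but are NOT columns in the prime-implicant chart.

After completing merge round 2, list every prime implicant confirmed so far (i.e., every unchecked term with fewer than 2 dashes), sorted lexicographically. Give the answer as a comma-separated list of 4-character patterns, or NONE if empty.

[col 0] 0000, 0011*, 0101*, 0110*, 0111*, 1010*, 1011*, 1100*, 1110*, 1111*
[col 1] -011*, -110*, -111*, 0-11*, 01-1, 011-*, 1-10*, 1-11*, 101-*, 11-0, 111-*
[col 2] --11, -11-, 1-1-
Prime implicants: --11, -11-, 0000, 01-1, 1-1-, 11-0

0000, 01-1, 11-0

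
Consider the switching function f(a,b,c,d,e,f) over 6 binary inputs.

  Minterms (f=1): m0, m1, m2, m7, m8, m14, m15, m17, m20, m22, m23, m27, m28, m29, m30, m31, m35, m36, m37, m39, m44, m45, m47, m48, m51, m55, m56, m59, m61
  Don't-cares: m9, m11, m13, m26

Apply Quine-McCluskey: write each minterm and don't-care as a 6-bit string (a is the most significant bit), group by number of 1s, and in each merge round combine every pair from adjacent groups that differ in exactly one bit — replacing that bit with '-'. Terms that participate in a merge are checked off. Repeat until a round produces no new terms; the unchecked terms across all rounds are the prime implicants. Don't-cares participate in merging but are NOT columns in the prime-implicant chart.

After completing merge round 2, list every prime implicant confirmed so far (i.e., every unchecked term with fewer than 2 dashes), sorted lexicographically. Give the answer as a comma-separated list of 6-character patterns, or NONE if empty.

size-2^0 implicants → 000000(✓)  000001(✓)  000010(✓)  000111(✓)  001000(✓)  001001(✓)  001011(✓)  001101(✓)  001110(✓)  001111(✓)  010001(✓)  010100(✓)  010110(✓)  010111(✓)  011010(✓)  011011(✓)  011100(✓)  011101(✓)  011110(✓)  011111(✓)  100011(✓)  100100(✓)  100101(✓)  100111(✓)  101100(✓)  101101(✓)  101111(✓)  110000(✓)  110011(✓)  110111(✓)  111000(✓)  111011(✓)  111101(✓)
size-2^1 implicants → -00111(✓)  -01101(✓)  -01111(✓)  -10111(✓)  -11011  -11101(✓)  0-0001  0-0111(✓)  0-1011(✓)  0-1101(✓)  0-1110(✓)  0-1111(✓)  00-000(✓)  00-001(✓)  00-111(✓)  0000-0  00000-(✓)  001-01(✓)  001-11(✓)  0010-1(✓)  00100-(✓)  0011-1(✓)  00111-(✓)  01-100(✓)  01-110(✓)  01-111(✓)  0101-0(✓)  01011-(✓)  011-10(✓)  011-11(✓)  01101-(✓)  0111-0(✓)  0111-1(✓)  01110-(✓)  01111-(✓)  1-0011(✓)  1-0111(✓)  1-1101(✓)  10-100(✓)  10-101(✓)  10-111(✓)  100-11(✓)  1001-1(✓)  10010-(✓)  1011-1(✓)  10110-(✓)  11-000  11-011  110-11(✓)
size-2^2 implicants → --0111  --1101  -0-111  -011-1  0--111  0-1-11  0-11-1  0-111-  00-00-  001--1  01-1-0  01-11-  011-1-  0111--  1-0-11  10-1-1  10-10-
Unchecked terms (primes): --0111, --1101, -0-111, -011-1, -11011, 0--111, 0-0001, 0-1-11, 0-11-1, 0-111-, 00-00-, 0000-0, 001--1, 01-1-0, 01-11-, 011-1-, 0111--, 1-0-11, 10-1-1, 10-10-, 11-000, 11-011

-11011, 0-0001, 0000-0, 11-000, 11-011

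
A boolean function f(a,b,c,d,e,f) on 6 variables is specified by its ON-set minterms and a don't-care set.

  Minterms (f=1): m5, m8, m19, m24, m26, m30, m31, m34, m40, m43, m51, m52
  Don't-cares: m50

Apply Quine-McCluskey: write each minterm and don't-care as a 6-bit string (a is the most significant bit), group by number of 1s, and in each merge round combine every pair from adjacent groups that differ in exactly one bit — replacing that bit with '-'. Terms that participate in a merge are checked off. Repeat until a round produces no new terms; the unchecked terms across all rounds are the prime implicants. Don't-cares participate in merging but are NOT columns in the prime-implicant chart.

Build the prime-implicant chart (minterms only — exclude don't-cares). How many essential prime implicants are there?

7

size-2^0 implicants → 000101  001000(✓)  010011(✓)  011000(✓)  011010(✓)  011110(✓)  011111(✓)  100010(✓)  101000(✓)  101011  110010(✓)  110011(✓)  110100
size-2^1 implicants → -01000  -10011  0-1000  011-10  0110-0  01111-  1-0010  11001-
Unchecked terms (primes): -01000, -10011, 0-1000, 000101, 011-10, 0110-0, 01111-, 1-0010, 101011, 11001-, 110100
Minterm coverage:
  m5 ⊆ 000101 [E]
  m8 ⊆ -01000,0-1000
  m19 ⊆ -10011 [E]
  m24 ⊆ 0-1000,0110-0
  m26 ⊆ 011-10,0110-0
  m30 ⊆ 011-10,01111-
  m31 ⊆ 01111- [E]
  m34 ⊆ 1-0010 [E]
  m40 ⊆ -01000 [E]
  m43 ⊆ 101011 [E]
  m51 ⊆ -10011,11001-
  m52 ⊆ 110100 [E]
E = {-01000, -10011, 000101, 01111-, 1-0010, 101011, 110100}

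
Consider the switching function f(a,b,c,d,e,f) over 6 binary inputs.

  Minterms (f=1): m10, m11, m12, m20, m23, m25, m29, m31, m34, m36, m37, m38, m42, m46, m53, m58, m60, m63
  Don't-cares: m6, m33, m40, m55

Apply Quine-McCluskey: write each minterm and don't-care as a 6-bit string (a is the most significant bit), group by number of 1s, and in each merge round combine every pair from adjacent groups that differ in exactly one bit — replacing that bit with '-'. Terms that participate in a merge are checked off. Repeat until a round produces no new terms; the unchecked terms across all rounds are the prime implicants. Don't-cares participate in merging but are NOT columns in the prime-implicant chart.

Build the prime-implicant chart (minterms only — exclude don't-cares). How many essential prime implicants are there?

[col 0] 000110*, 001010*, 001011*, 001100, 010100, 010111*, 011001*, 011101*, 011111*, 100001*, 100010*, 100100*, 100101*, 100110*, 101000*, 101010*, 101110*, 110101*, 110111*, 111010*, 111100, 111111*
[col 1] -00110, -01010, -10111*, -11111*, 00101-, 01-111*, 011-01, 0111-1, 1-0101, 1-1010, 10-010*, 10-110*, 100-01, 100-10*, 1001-0, 10010-, 101-10*, 1010-0, 11-111*, 1101-1
[col 2] -1-111, 10--10
Prime implicants: -00110, -01010, -1-111, 00101-, 001100, 010100, 011-01, 0111-1, 1-0101, 1-1010, 10--10, 100-01, 1001-0, 10010-, 1010-0, 1101-1, 111100
PI chart (minterm → PIs covering it):
  10 | -01010,00101-
  11 | 00101-  (sole → essential)
  12 | 001100  (sole → essential)
  20 | 010100  (sole → essential)
  23 | -1-111  (sole → essential)
  25 | 011-01  (sole → essential)
  29 | 011-01,0111-1
  31 | -1-111,0111-1
  34 | 10--10  (sole → essential)
  36 | 1001-0,10010-
  37 | 1-0101,100-01,10010-
  38 | -00110,10--10,1001-0
  42 | -01010,1-1010,10--10,1010-0
  46 | 10--10  (sole → essential)
  53 | 1-0101,1101-1
  58 | 1-1010  (sole → essential)
  60 | 111100  (sole → essential)
  63 | -1-111  (sole → essential)
Essential prime implicants: -1-111, 00101-, 001100, 010100, 011-01, 1-1010, 10--10, 111100

8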